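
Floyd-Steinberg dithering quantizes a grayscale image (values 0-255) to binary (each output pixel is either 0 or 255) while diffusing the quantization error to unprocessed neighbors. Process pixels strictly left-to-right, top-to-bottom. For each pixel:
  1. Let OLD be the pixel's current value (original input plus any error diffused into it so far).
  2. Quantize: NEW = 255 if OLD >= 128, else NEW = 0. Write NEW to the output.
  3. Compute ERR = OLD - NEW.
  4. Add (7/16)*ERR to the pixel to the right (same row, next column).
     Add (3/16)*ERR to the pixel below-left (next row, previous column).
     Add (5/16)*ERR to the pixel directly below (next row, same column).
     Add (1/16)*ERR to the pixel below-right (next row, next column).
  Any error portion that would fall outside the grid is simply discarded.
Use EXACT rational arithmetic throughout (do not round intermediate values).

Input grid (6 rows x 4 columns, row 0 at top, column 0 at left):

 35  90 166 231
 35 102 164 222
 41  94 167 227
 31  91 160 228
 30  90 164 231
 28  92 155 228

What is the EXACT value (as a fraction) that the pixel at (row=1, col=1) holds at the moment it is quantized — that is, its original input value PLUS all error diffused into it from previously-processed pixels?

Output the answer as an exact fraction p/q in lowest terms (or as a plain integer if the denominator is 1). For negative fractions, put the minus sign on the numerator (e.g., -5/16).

Answer: 323145/2048

Derivation:
(0,0): OLD=35 → NEW=0, ERR=35
(0,1): OLD=1685/16 → NEW=0, ERR=1685/16
(0,2): OLD=54291/256 → NEW=255, ERR=-10989/256
(0,3): OLD=869253/4096 → NEW=255, ERR=-175227/4096
(1,0): OLD=16815/256 → NEW=0, ERR=16815/256
(1,1): OLD=323145/2048 → NEW=255, ERR=-199095/2048
Target (1,1): original=102, with diffused error = 323145/2048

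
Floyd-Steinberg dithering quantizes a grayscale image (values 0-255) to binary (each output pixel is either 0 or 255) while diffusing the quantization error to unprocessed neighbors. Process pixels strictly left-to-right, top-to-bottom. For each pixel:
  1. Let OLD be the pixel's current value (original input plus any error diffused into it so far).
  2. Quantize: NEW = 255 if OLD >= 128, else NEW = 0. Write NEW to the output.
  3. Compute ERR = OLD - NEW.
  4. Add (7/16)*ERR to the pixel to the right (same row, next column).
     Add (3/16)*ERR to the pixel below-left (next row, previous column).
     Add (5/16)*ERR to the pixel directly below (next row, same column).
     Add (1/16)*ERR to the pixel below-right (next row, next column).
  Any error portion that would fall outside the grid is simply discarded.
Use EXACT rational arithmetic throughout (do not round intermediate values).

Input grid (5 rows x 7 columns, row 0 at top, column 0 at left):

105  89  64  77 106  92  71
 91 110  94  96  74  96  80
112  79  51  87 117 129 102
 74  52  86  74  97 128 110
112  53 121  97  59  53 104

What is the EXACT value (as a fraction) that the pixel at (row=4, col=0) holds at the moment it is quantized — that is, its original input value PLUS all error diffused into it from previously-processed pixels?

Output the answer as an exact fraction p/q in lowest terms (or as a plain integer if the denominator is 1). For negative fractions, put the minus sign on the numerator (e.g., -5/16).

(0,0): OLD=105 → NEW=0, ERR=105
(0,1): OLD=2159/16 → NEW=255, ERR=-1921/16
(0,2): OLD=2937/256 → NEW=0, ERR=2937/256
(0,3): OLD=335951/4096 → NEW=0, ERR=335951/4096
(0,4): OLD=9298473/65536 → NEW=255, ERR=-7413207/65536
(0,5): OLD=44576543/1048576 → NEW=0, ERR=44576543/1048576
(0,6): OLD=1503218137/16777216 → NEW=0, ERR=1503218137/16777216
(1,0): OLD=25933/256 → NEW=0, ERR=25933/256
(1,1): OLD=257051/2048 → NEW=0, ERR=257051/2048
(1,2): OLD=10510135/65536 → NEW=255, ERR=-6201545/65536
(1,3): OLD=15660203/262144 → NEW=0, ERR=15660203/262144
(1,4): OLD=1306676193/16777216 → NEW=0, ERR=1306676193/16777216
(1,5): OLD=20547266993/134217728 → NEW=255, ERR=-13678253647/134217728
(1,6): OLD=141885439295/2147483648 → NEW=0, ERR=141885439295/2147483648
(2,0): OLD=5478489/32768 → NEW=255, ERR=-2877351/32768
(2,1): OLD=71716963/1048576 → NEW=0, ERR=71716963/1048576
(2,2): OLD=1181065705/16777216 → NEW=0, ERR=1181065705/16777216
(2,3): OLD=19482521313/134217728 → NEW=255, ERR=-14742999327/134217728
(2,4): OLD=83652451121/1073741824 → NEW=0, ERR=83652451121/1073741824
(2,5): OLD=5102191143995/34359738368 → NEW=255, ERR=-3659542139845/34359738368
(2,6): OLD=38307500247629/549755813888 → NEW=0, ERR=38307500247629/549755813888
(3,0): OLD=996288713/16777216 → NEW=0, ERR=996288713/16777216
(3,1): OLD=14370007573/134217728 → NEW=0, ERR=14370007573/134217728
(3,2): OLD=148733524111/1073741824 → NEW=255, ERR=-125070641009/1073741824
(3,3): OLD=33160354489/4294967296 → NEW=0, ERR=33160354489/4294967296
(3,4): OLD=53814851730633/549755813888 → NEW=0, ERR=53814851730633/549755813888
(3,5): OLD=683796526743147/4398046511104 → NEW=255, ERR=-437705333588373/4398046511104
(3,6): OLD=5740503140429429/70368744177664 → NEW=0, ERR=5740503140429429/70368744177664
(4,0): OLD=323479739815/2147483648 → NEW=255, ERR=-224128590425/2147483648
Target (4,0): original=112, with diffused error = 323479739815/2147483648

Answer: 323479739815/2147483648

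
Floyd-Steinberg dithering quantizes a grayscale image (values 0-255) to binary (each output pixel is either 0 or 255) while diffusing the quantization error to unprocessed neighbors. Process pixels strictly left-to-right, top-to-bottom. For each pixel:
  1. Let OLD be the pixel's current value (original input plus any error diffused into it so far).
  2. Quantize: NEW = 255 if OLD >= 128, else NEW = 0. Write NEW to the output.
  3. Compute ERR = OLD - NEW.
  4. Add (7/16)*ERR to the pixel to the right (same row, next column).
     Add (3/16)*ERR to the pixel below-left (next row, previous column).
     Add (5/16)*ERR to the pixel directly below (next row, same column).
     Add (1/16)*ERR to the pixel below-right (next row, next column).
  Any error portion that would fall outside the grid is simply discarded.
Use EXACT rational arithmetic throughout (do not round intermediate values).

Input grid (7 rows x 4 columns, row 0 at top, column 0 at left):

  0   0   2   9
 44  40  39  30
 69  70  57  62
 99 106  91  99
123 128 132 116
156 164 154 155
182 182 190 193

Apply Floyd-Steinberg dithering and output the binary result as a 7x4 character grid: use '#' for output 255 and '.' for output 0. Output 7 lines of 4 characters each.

(0,0): OLD=0 → NEW=0, ERR=0
(0,1): OLD=0 → NEW=0, ERR=0
(0,2): OLD=2 → NEW=0, ERR=2
(0,3): OLD=79/8 → NEW=0, ERR=79/8
(1,0): OLD=44 → NEW=0, ERR=44
(1,1): OLD=477/8 → NEW=0, ERR=477/8
(1,2): OLD=1081/16 → NEW=0, ERR=1081/16
(1,3): OLD=16069/256 → NEW=0, ERR=16069/256
(2,0): OLD=12023/128 → NEW=0, ERR=12023/128
(2,1): OLD=297257/2048 → NEW=255, ERR=-224983/2048
(2,2): OLD=1492503/32768 → NEW=0, ERR=1492503/32768
(2,3): OLD=55451425/524288 → NEW=0, ERR=55451425/524288
(3,0): OLD=3530923/32768 → NEW=0, ERR=3530923/32768
(3,1): OLD=34923873/262144 → NEW=255, ERR=-31922847/262144
(3,2): OLD=544602337/8388608 → NEW=0, ERR=544602337/8388608
(3,3): OLD=21917966199/134217728 → NEW=255, ERR=-12307554441/134217728
(4,0): OLD=561367771/4194304 → NEW=255, ERR=-508179749/4194304
(4,1): OLD=7495420477/134217728 → NEW=0, ERR=7495420477/134217728
(4,2): OLD=10194900339/67108864 → NEW=255, ERR=-6917859981/67108864
(4,3): OLD=99433928621/2147483648 → NEW=0, ERR=99433928621/2147483648
(5,0): OLD=276184950679/2147483648 → NEW=255, ERR=-271423379561/2147483648
(5,1): OLD=3410364483921/34359738368 → NEW=0, ERR=3410364483921/34359738368
(5,2): OLD=97516881390759/549755813888 → NEW=255, ERR=-42670851150681/549755813888
(5,3): OLD=1135302780058001/8796093022208 → NEW=255, ERR=-1107700940605039/8796093022208
(6,0): OLD=88572781214499/549755813888 → NEW=255, ERR=-51614951326941/549755813888
(6,1): OLD=657458245423645/4398046511104 → NEW=255, ERR=-464043614907875/4398046511104
(6,2): OLD=14379794572816249/140737488355328 → NEW=0, ERR=14379794572816249/140737488355328
(6,3): OLD=435716112907989151/2251799813685248 → NEW=255, ERR=-138492839581749089/2251799813685248
Row 0: ....
Row 1: ....
Row 2: .#..
Row 3: .#.#
Row 4: #.#.
Row 5: #.##
Row 6: ##.#

Answer: ....
....
.#..
.#.#
#.#.
#.##
##.#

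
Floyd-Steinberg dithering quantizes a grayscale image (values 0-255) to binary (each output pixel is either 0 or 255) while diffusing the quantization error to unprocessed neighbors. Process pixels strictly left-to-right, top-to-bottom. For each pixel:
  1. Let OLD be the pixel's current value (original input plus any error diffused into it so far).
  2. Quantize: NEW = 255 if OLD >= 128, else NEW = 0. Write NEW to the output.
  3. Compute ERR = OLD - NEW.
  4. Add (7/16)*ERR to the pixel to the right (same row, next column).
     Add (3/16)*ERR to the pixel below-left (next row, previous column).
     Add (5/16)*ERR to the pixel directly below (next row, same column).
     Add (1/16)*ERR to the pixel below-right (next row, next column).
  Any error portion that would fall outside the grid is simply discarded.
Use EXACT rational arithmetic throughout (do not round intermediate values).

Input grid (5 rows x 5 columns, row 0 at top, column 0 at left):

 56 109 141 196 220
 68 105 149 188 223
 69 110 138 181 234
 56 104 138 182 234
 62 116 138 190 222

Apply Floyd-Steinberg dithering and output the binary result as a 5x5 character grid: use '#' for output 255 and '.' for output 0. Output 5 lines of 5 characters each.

(0,0): OLD=56 → NEW=0, ERR=56
(0,1): OLD=267/2 → NEW=255, ERR=-243/2
(0,2): OLD=2811/32 → NEW=0, ERR=2811/32
(0,3): OLD=120029/512 → NEW=255, ERR=-10531/512
(0,4): OLD=1728523/8192 → NEW=255, ERR=-360437/8192
(1,0): OLD=2007/32 → NEW=0, ERR=2007/32
(1,1): OLD=29297/256 → NEW=0, ERR=29297/256
(1,2): OLD=1761845/8192 → NEW=255, ERR=-327115/8192
(1,3): OLD=5286889/32768 → NEW=255, ERR=-3068951/32768
(1,4): OLD=87550843/524288 → NEW=255, ERR=-46142597/524288
(2,0): OLD=450795/4096 → NEW=0, ERR=450795/4096
(2,1): OLD=24949017/131072 → NEW=255, ERR=-8474343/131072
(2,2): OLD=182090027/2097152 → NEW=0, ERR=182090027/2097152
(2,3): OLD=5728465457/33554432 → NEW=255, ERR=-2827914703/33554432
(2,4): OLD=87924153623/536870912 → NEW=255, ERR=-48977928937/536870912
(3,0): OLD=164144683/2097152 → NEW=0, ERR=164144683/2097152
(3,1): OLD=2368901695/16777216 → NEW=255, ERR=-1909288385/16777216
(3,2): OLD=51272174709/536870912 → NEW=0, ERR=51272174709/536870912
(3,3): OLD=199465175321/1073741824 → NEW=255, ERR=-74338989799/1073741824
(3,4): OLD=2919443900597/17179869184 → NEW=255, ERR=-1461422741323/17179869184
(4,0): OLD=17480920437/268435456 → NEW=0, ERR=17480920437/268435456
(4,1): OLD=1131516720165/8589934592 → NEW=255, ERR=-1058916600795/8589934592
(4,2): OLD=12894241941995/137438953472 → NEW=0, ERR=12894241941995/137438953472
(4,3): OLD=438548689611237/2199023255552 → NEW=255, ERR=-122202240554523/2199023255552
(4,4): OLD=5867958114283971/35184372088832 → NEW=255, ERR=-3104056768368189/35184372088832
Row 0: .#.##
Row 1: ..###
Row 2: .#.##
Row 3: .#.##
Row 4: .#.##

Answer: .#.##
..###
.#.##
.#.##
.#.##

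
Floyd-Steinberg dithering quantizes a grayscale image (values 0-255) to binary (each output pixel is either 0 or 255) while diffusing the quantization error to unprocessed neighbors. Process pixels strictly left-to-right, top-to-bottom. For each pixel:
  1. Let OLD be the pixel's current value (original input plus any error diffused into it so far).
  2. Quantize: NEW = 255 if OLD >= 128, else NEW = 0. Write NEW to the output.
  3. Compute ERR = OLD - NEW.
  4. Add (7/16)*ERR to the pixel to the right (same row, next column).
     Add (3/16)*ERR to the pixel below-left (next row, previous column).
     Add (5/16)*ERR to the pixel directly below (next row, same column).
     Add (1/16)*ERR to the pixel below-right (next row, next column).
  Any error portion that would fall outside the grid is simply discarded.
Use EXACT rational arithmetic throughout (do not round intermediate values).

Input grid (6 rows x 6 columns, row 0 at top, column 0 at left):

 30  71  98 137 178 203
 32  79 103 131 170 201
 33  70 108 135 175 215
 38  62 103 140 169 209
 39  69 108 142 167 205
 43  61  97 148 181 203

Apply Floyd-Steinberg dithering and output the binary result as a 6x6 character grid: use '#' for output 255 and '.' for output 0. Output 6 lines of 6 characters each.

(0,0): OLD=30 → NEW=0, ERR=30
(0,1): OLD=673/8 → NEW=0, ERR=673/8
(0,2): OLD=17255/128 → NEW=255, ERR=-15385/128
(0,3): OLD=172881/2048 → NEW=0, ERR=172881/2048
(0,4): OLD=7042871/32768 → NEW=255, ERR=-1312969/32768
(0,5): OLD=97239681/524288 → NEW=255, ERR=-36453759/524288
(1,0): OLD=7315/128 → NEW=0, ERR=7315/128
(1,1): OLD=112261/1024 → NEW=0, ERR=112261/1024
(1,2): OLD=4406889/32768 → NEW=255, ERR=-3948951/32768
(1,3): OLD=11748021/131072 → NEW=0, ERR=11748021/131072
(1,4): OLD=1584866687/8388608 → NEW=255, ERR=-554228353/8388608
(1,5): OLD=19845744073/134217728 → NEW=255, ERR=-14379776567/134217728
(2,0): OLD=1170055/16384 → NEW=0, ERR=1170055/16384
(2,1): OLD=61068477/524288 → NEW=0, ERR=61068477/524288
(2,2): OLD=1215986807/8388608 → NEW=255, ERR=-923108233/8388608
(2,3): OLD=6371692927/67108864 → NEW=0, ERR=6371692927/67108864
(2,4): OLD=389565714941/2147483648 → NEW=255, ERR=-158042615299/2147483648
(2,5): OLD=4988780858299/34359738368 → NEW=255, ERR=-3772952425541/34359738368
(3,0): OLD=689181335/8388608 → NEW=0, ERR=689181335/8388608
(3,1): OLD=7930495051/67108864 → NEW=0, ERR=7930495051/67108864
(3,2): OLD=78058193873/536870912 → NEW=255, ERR=-58843888687/536870912
(3,3): OLD=3471761803059/34359738368 → NEW=0, ERR=3471761803059/34359738368
(3,4): OLD=48255552723283/274877906944 → NEW=255, ERR=-21838313547437/274877906944
(3,5): OLD=595175974208765/4398046511104 → NEW=255, ERR=-526325886122755/4398046511104
(4,0): OLD=93234669689/1073741824 → NEW=0, ERR=93234669689/1073741824
(4,1): OLD=2207645144357/17179869184 → NEW=255, ERR=-2173221497563/17179869184
(4,2): OLD=24594181429471/549755813888 → NEW=0, ERR=24594181429471/549755813888
(4,3): OLD=1507659400104443/8796093022208 → NEW=255, ERR=-735344320558597/8796093022208
(4,4): OLD=12592435848686251/140737488355328 → NEW=0, ERR=12592435848686251/140737488355328
(4,5): OLD=454372654430351053/2251799813685248 → NEW=255, ERR=-119836298059387187/2251799813685248
(5,0): OLD=12758859081023/274877906944 → NEW=0, ERR=12758859081023/274877906944
(5,1): OLD=488988957048111/8796093022208 → NEW=0, ERR=488988957048111/8796093022208
(5,2): OLD=7861635607866613/70368744177664 → NEW=0, ERR=7861635607866613/70368744177664
(5,3): OLD=428575143282864855/2251799813685248 → NEW=255, ERR=-145633809206873385/2251799813685248
(5,4): OLD=745176677954762775/4503599627370496 → NEW=255, ERR=-403241227024713705/4503599627370496
(5,5): OLD=11009597967090463235/72057594037927936 → NEW=255, ERR=-7365088512581160445/72057594037927936
Row 0: ..#.##
Row 1: ..#.##
Row 2: ..#.##
Row 3: ..#.##
Row 4: .#.#.#
Row 5: ...###

Answer: ..#.##
..#.##
..#.##
..#.##
.#.#.#
...###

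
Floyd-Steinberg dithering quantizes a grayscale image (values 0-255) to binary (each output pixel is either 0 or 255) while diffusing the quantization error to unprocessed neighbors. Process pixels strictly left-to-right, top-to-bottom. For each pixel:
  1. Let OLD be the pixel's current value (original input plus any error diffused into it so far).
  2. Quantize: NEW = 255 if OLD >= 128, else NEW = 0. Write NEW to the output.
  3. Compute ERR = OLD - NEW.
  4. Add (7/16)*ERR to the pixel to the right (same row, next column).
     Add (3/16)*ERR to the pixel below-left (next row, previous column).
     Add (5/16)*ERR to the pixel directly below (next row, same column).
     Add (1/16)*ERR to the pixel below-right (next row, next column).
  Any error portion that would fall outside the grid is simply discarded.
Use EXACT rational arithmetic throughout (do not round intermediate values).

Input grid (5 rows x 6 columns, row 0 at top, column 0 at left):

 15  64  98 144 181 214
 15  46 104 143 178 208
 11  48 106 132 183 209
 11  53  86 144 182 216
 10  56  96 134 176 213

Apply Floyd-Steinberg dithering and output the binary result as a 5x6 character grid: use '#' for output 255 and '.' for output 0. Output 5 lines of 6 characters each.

(0,0): OLD=15 → NEW=0, ERR=15
(0,1): OLD=1129/16 → NEW=0, ERR=1129/16
(0,2): OLD=32991/256 → NEW=255, ERR=-32289/256
(0,3): OLD=363801/4096 → NEW=0, ERR=363801/4096
(0,4): OLD=14408623/65536 → NEW=255, ERR=-2303057/65536
(0,5): OLD=208273865/1048576 → NEW=255, ERR=-59113015/1048576
(1,0): OLD=8427/256 → NEW=0, ERR=8427/256
(1,1): OLD=122349/2048 → NEW=0, ERR=122349/2048
(1,2): OLD=7325937/65536 → NEW=0, ERR=7325937/65536
(1,3): OLD=53789213/262144 → NEW=255, ERR=-13057507/262144
(1,4): OLD=2352283703/16777216 → NEW=255, ERR=-1925906377/16777216
(1,5): OLD=37034606417/268435456 → NEW=255, ERR=-31416434863/268435456
(2,0): OLD=1064575/32768 → NEW=0, ERR=1064575/32768
(2,1): OLD=108946661/1048576 → NEW=0, ERR=108946661/1048576
(2,2): OLD=3033039087/16777216 → NEW=255, ERR=-1245150993/16777216
(2,3): OLD=9318370871/134217728 → NEW=0, ERR=9318370871/134217728
(2,4): OLD=654743505445/4294967296 → NEW=255, ERR=-440473155035/4294967296
(2,5): OLD=8272711731027/68719476736 → NEW=0, ERR=8272711731027/68719476736
(3,0): OLD=681721359/16777216 → NEW=0, ERR=681721359/16777216
(3,1): OLD=12262235491/134217728 → NEW=0, ERR=12262235491/134217728
(3,2): OLD=131306743833/1073741824 → NEW=0, ERR=131306743833/1073741824
(3,3): OLD=13422954697355/68719476736 → NEW=255, ERR=-4100511870325/68719476736
(3,4): OLD=82879410919595/549755813888 → NEW=255, ERR=-57308321621845/549755813888
(3,5): OLD=1773325746840613/8796093022208 → NEW=255, ERR=-469677973822427/8796093022208
(4,0): OLD=85530397313/2147483648 → NEW=0, ERR=85530397313/2147483648
(4,1): OLD=4378937766029/34359738368 → NEW=0, ERR=4378937766029/34359738368
(4,2): OLD=202853131977879/1099511627776 → NEW=255, ERR=-77522333105001/1099511627776
(4,3): OLD=1277263824544659/17592186044416 → NEW=0, ERR=1277263824544659/17592186044416
(4,4): OLD=45443312331655107/281474976710656 → NEW=255, ERR=-26332806729562173/281474976710656
(4,5): OLD=670446737041007477/4503599627370496 → NEW=255, ERR=-477971167938469003/4503599627370496
Row 0: ..#.##
Row 1: ...###
Row 2: ..#.#.
Row 3: ...###
Row 4: ..#.##

Answer: ..#.##
...###
..#.#.
...###
..#.##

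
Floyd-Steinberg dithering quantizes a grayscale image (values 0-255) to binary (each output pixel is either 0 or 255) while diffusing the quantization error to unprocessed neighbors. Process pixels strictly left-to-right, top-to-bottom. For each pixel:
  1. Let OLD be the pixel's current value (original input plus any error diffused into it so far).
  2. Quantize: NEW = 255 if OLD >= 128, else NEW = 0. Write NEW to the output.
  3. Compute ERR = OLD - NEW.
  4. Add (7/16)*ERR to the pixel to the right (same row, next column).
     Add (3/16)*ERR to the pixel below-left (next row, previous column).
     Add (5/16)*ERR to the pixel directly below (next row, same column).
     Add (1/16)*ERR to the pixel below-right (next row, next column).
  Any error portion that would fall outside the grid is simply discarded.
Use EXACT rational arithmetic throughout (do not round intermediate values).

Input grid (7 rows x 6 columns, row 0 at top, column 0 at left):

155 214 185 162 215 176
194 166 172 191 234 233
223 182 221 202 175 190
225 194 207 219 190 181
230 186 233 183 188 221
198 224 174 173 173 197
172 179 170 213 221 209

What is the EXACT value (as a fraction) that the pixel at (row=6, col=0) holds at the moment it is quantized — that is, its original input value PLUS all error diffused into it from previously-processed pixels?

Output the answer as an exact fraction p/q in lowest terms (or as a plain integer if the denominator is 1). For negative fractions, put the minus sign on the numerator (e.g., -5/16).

Answer: 9289326218674057/70368744177664

Derivation:
(0,0): OLD=155 → NEW=255, ERR=-100
(0,1): OLD=681/4 → NEW=255, ERR=-339/4
(0,2): OLD=9467/64 → NEW=255, ERR=-6853/64
(0,3): OLD=117917/1024 → NEW=0, ERR=117917/1024
(0,4): OLD=4347979/16384 → NEW=255, ERR=170059/16384
(0,5): OLD=47327757/262144 → NEW=255, ERR=-19518963/262144
(1,0): OLD=9399/64 → NEW=255, ERR=-6921/64
(1,1): OLD=33729/512 → NEW=0, ERR=33729/512
(1,2): OLD=3008981/16384 → NEW=255, ERR=-1168939/16384
(1,3): OLD=12519025/65536 → NEW=255, ERR=-4192655/65536
(1,4): OLD=849307379/4194304 → NEW=255, ERR=-220240141/4194304
(1,5): OLD=12576702389/67108864 → NEW=255, ERR=-4536057931/67108864
(2,0): OLD=1651163/8192 → NEW=255, ERR=-437797/8192
(2,1): OLD=41699097/262144 → NEW=255, ERR=-25147623/262144
(2,2): OLD=624350091/4194304 → NEW=255, ERR=-445197429/4194304
(2,3): OLD=4068995059/33554432 → NEW=0, ERR=4068995059/33554432
(2,4): OLD=209350086233/1073741824 → NEW=255, ERR=-64454078887/1073741824
(2,5): OLD=2393730482175/17179869184 → NEW=255, ERR=-1987136159745/17179869184
(3,0): OLD=798228011/4194304 → NEW=255, ERR=-271319509/4194304
(3,1): OLD=3774164431/33554432 → NEW=0, ERR=3774164431/33554432
(3,2): OLD=64365811037/268435456 → NEW=255, ERR=-4085230243/268435456
(3,3): OLD=3991711335447/17179869184 → NEW=255, ERR=-389155306473/17179869184
(3,4): OLD=20234152927031/137438953472 → NEW=255, ERR=-14812780208329/137438953472
(3,5): OLD=206598179309273/2199023255552 → NEW=0, ERR=206598179309273/2199023255552
(4,0): OLD=123950022693/536870912 → NEW=255, ERR=-12952059867/536870912
(4,1): OLD=1749756290913/8589934592 → NEW=255, ERR=-440677030047/8589934592
(4,2): OLD=57334706488787/274877906944 → NEW=255, ERR=-12759159781933/274877906944
(4,3): OLD=591336011521855/4398046511104 → NEW=255, ERR=-530165848809665/4398046511104
(4,4): OLD=8288083447799087/70368744177664 → NEW=0, ERR=8288083447799087/70368744177664
(4,5): OLD=332312028769632745/1125899906842624 → NEW=255, ERR=45207552524763625/1125899906842624
(5,0): OLD=24854716907955/137438953472 → NEW=255, ERR=-10192216227405/137438953472
(5,1): OLD=727054132498403/4398046511104 → NEW=255, ERR=-394447727833117/4398046511104
(5,2): OLD=3323085211857009/35184372088832 → NEW=0, ERR=3323085211857009/35184372088832
(5,3): OLD=220488514384221291/1125899906842624 → NEW=255, ERR=-66615961860647829/1125899906842624
(5,4): OLD=414140760652349003/2251799813685248 → NEW=255, ERR=-160068191837389237/2251799813685248
(5,5): OLD=6694489865451384071/36028797018963968 → NEW=255, ERR=-2492853374384427769/36028797018963968
(6,0): OLD=9289326218674057/70368744177664 → NEW=255, ERR=-8654703546630263/70368744177664
Target (6,0): original=172, with diffused error = 9289326218674057/70368744177664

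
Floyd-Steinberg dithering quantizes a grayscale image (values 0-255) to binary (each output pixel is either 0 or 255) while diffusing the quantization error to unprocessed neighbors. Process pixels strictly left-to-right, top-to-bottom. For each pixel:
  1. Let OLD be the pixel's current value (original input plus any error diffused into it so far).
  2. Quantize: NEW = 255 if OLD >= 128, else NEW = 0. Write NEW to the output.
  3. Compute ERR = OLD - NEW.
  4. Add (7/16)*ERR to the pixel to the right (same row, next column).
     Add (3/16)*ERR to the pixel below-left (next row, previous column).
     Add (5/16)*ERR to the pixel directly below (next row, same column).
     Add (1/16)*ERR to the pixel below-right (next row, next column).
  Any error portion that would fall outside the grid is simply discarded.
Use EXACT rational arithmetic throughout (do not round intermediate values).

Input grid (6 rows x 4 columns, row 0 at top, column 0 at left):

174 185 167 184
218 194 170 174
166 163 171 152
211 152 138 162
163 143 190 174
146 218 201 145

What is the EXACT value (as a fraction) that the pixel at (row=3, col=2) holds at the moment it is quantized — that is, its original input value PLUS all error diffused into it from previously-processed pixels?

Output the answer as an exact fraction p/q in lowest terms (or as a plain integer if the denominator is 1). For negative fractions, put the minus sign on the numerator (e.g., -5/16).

Answer: 316721687727/4294967296

Derivation:
(0,0): OLD=174 → NEW=255, ERR=-81
(0,1): OLD=2393/16 → NEW=255, ERR=-1687/16
(0,2): OLD=30943/256 → NEW=0, ERR=30943/256
(0,3): OLD=970265/4096 → NEW=255, ERR=-74215/4096
(1,0): OLD=44267/256 → NEW=255, ERR=-21013/256
(1,1): OLD=292333/2048 → NEW=255, ERR=-229907/2048
(1,2): OLD=9743345/65536 → NEW=255, ERR=-6968335/65536
(1,3): OLD=135658087/1048576 → NEW=255, ERR=-131728793/1048576
(2,0): OLD=3909247/32768 → NEW=0, ERR=3909247/32768
(2,1): OLD=162577893/1048576 → NEW=255, ERR=-104808987/1048576
(2,2): OLD=133109433/2097152 → NEW=0, ERR=133109433/2097152
(2,3): OLD=4491765045/33554432 → NEW=255, ERR=-4064615115/33554432
(3,0): OLD=3851045135/16777216 → NEW=255, ERR=-427144945/16777216
(3,1): OLD=34623616593/268435456 → NEW=255, ERR=-33827424687/268435456
(3,2): OLD=316721687727/4294967296 → NEW=0, ERR=316721687727/4294967296
Target (3,2): original=138, with diffused error = 316721687727/4294967296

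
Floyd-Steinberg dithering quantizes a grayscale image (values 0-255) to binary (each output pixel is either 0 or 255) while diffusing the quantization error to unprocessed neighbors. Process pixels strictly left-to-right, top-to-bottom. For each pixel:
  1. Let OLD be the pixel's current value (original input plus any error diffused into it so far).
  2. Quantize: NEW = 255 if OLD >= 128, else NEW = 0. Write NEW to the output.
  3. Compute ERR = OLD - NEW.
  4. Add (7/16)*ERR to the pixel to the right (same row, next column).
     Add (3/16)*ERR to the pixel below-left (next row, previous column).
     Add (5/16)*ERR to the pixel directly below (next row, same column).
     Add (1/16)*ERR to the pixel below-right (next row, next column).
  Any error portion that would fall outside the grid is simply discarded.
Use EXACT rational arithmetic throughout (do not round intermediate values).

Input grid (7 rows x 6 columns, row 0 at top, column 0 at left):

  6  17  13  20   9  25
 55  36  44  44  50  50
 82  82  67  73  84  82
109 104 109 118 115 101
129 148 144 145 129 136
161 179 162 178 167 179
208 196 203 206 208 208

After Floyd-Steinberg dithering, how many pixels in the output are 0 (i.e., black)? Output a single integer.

(0,0): OLD=6 → NEW=0, ERR=6
(0,1): OLD=157/8 → NEW=0, ERR=157/8
(0,2): OLD=2763/128 → NEW=0, ERR=2763/128
(0,3): OLD=60301/2048 → NEW=0, ERR=60301/2048
(0,4): OLD=717019/32768 → NEW=0, ERR=717019/32768
(0,5): OLD=18126333/524288 → NEW=0, ERR=18126333/524288
(1,0): OLD=7751/128 → NEW=0, ERR=7751/128
(1,1): OLD=74801/1024 → NEW=0, ERR=74801/1024
(1,2): OLD=2931141/32768 → NEW=0, ERR=2931141/32768
(1,3): OLD=12817281/131072 → NEW=0, ERR=12817281/131072
(1,4): OLD=905491843/8388608 → NEW=0, ERR=905491843/8388608
(1,5): OLD=14682992805/134217728 → NEW=0, ERR=14682992805/134217728
(2,0): OLD=1877931/16384 → NEW=0, ERR=1877931/16384
(2,1): OLD=92028489/524288 → NEW=255, ERR=-41664951/524288
(2,2): OLD=696978843/8388608 → NEW=0, ERR=696978843/8388608
(2,3): OLD=11122561795/67108864 → NEW=255, ERR=-5990198525/67108864
(2,4): OLD=226139068681/2147483648 → NEW=0, ERR=226139068681/2147483648
(2,5): OLD=5806917363151/34359738368 → NEW=255, ERR=-2954815920689/34359738368
(3,0): OLD=1089832379/8388608 → NEW=255, ERR=-1049262661/8388608
(3,1): OLD=3166523103/67108864 → NEW=0, ERR=3166523103/67108864
(3,2): OLD=71889482477/536870912 → NEW=255, ERR=-65012600083/536870912
(3,3): OLD=2132508350951/34359738368 → NEW=0, ERR=2132508350951/34359738368
(3,4): OLD=42154586570695/274877906944 → NEW=255, ERR=-27939279700025/274877906944
(3,5): OLD=159380903684937/4398046511104 → NEW=0, ERR=159380903684937/4398046511104
(4,0): OLD=106041758165/1073741824 → NEW=0, ERR=106041758165/1073741824
(4,1): OLD=3013853573521/17179869184 → NEW=255, ERR=-1367013068399/17179869184
(4,2): OLD=47241407097315/549755813888 → NEW=0, ERR=47241407097315/549755813888
(4,3): OLD=1542515425292303/8796093022208 → NEW=255, ERR=-700488295370737/8796093022208
(4,4): OLD=10283640738191231/140737488355328 → NEW=0, ERR=10283640738191231/140737488355328
(4,5): OLD=389426293211709465/2251799813685248 → NEW=255, ERR=-184782659278028775/2251799813685248
(5,0): OLD=48637644465987/274877906944 → NEW=255, ERR=-21456221804733/274877906944
(5,1): OLD=1251409056237555/8796093022208 → NEW=255, ERR=-991594664425485/8796093022208
(5,2): OLD=8418123726618721/70368744177664 → NEW=0, ERR=8418123726618721/70368744177664
(5,3): OLD=505579757810463611/2251799813685248 → NEW=255, ERR=-68629194679274629/2251799813685248
(5,4): OLD=703177877127295467/4503599627370496 → NEW=255, ERR=-445240027852181013/4503599627370496
(5,5): OLD=8262879048665665095/72057594037927936 → NEW=0, ERR=8262879048665665095/72057594037927936
(6,0): OLD=22865618095874489/140737488355328 → NEW=255, ERR=-13022441434734151/140737488355328
(6,1): OLD=310391257080819781/2251799813685248 → NEW=255, ERR=-263817695408918459/2251799813685248
(6,2): OLD=1588571476278875901/9007199254740992 → NEW=255, ERR=-708264333680077059/9007199254740992
(6,3): OLD=21763374184174387849/144115188075855872 → NEW=255, ERR=-14985998775168859511/144115188075855872
(6,4): OLD=348659955866437777673/2305843009213693952 → NEW=255, ERR=-239330011483054180087/2305843009213693952
(6,5): OLD=7092633207807983948191/36893488147419103232 → NEW=255, ERR=-2315206269783887375969/36893488147419103232
Output grid:
  Row 0: ......  (6 black, running=6)
  Row 1: ......  (6 black, running=12)
  Row 2: .#.#.#  (3 black, running=15)
  Row 3: #.#.#.  (3 black, running=18)
  Row 4: .#.#.#  (3 black, running=21)
  Row 5: ##.##.  (2 black, running=23)
  Row 6: ######  (0 black, running=23)

Answer: 23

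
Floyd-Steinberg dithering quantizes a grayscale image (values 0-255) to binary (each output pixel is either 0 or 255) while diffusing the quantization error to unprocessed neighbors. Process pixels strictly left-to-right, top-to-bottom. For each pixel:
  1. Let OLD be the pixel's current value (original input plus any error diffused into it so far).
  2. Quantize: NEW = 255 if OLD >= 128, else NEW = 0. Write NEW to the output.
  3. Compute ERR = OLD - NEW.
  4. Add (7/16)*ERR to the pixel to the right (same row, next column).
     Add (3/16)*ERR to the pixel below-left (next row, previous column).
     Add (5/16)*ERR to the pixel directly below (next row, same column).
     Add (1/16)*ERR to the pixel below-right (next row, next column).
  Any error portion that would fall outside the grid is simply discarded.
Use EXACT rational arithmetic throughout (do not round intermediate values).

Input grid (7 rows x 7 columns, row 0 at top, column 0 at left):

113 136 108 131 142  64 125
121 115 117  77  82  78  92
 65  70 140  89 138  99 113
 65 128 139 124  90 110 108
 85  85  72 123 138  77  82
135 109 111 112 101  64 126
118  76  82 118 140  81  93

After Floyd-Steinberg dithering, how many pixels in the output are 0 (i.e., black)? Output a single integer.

Answer: 30

Derivation:
(0,0): OLD=113 → NEW=0, ERR=113
(0,1): OLD=2967/16 → NEW=255, ERR=-1113/16
(0,2): OLD=19857/256 → NEW=0, ERR=19857/256
(0,3): OLD=675575/4096 → NEW=255, ERR=-368905/4096
(0,4): OLD=6723777/65536 → NEW=0, ERR=6723777/65536
(0,5): OLD=114175303/1048576 → NEW=0, ERR=114175303/1048576
(0,6): OLD=2896379121/16777216 → NEW=255, ERR=-1381810959/16777216
(1,0): OLD=36677/256 → NEW=255, ERR=-28603/256
(1,1): OLD=135139/2048 → NEW=0, ERR=135139/2048
(1,2): OLD=9756575/65536 → NEW=255, ERR=-6955105/65536
(1,3): OLD=6949235/262144 → NEW=0, ERR=6949235/262144
(1,4): OLD=2356298681/16777216 → NEW=255, ERR=-1921891399/16777216
(1,5): OLD=7097302025/134217728 → NEW=0, ERR=7097302025/134217728
(1,6): OLD=206591610215/2147483648 → NEW=0, ERR=206591610215/2147483648
(2,0): OLD=1391217/32768 → NEW=0, ERR=1391217/32768
(2,1): OLD=86311915/1048576 → NEW=0, ERR=86311915/1048576
(2,2): OLD=2549167233/16777216 → NEW=255, ERR=-1729022847/16777216
(2,3): OLD=3232584889/134217728 → NEW=0, ERR=3232584889/134217728
(2,4): OLD=133477548041/1073741824 → NEW=0, ERR=133477548041/1073741824
(2,5): OLD=6211856664579/34359738368 → NEW=255, ERR=-2549876619261/34359738368
(2,6): OLD=62617508770117/549755813888 → NEW=0, ERR=62617508770117/549755813888
(3,0): OLD=1572049505/16777216 → NEW=0, ERR=1572049505/16777216
(3,1): OLD=23897136333/134217728 → NEW=255, ERR=-10328384307/134217728
(3,2): OLD=88893151415/1073741824 → NEW=0, ERR=88893151415/1073741824
(3,3): OLD=792908604049/4294967296 → NEW=255, ERR=-302308056431/4294967296
(3,4): OLD=47083091650145/549755813888 → NEW=0, ERR=47083091650145/549755813888
(3,5): OLD=674677387680179/4398046511104 → NEW=255, ERR=-446824472651341/4398046511104
(3,6): OLD=6650369206167597/70368744177664 → NEW=0, ERR=6650369206167597/70368744177664
(4,0): OLD=214432937359/2147483648 → NEW=0, ERR=214432937359/2147483648
(4,1): OLD=4329918823363/34359738368 → NEW=0, ERR=4329918823363/34359738368
(4,2): OLD=74215294852941/549755813888 → NEW=255, ERR=-65972437688499/549755813888
(4,3): OLD=306698895135583/4398046511104 → NEW=0, ERR=306698895135583/4398046511104
(4,4): OLD=6045532880366573/35184372088832 → NEW=255, ERR=-2926482002285587/35184372088832
(4,5): OLD=35955330332497901/1125899906842624 → NEW=0, ERR=35955330332497901/1125899906842624
(4,6): OLD=2146510461599672459/18014398509481984 → NEW=0, ERR=2146510461599672459/18014398509481984
(5,0): OLD=104361426333689/549755813888 → NEW=255, ERR=-35826306207751/549755813888
(5,1): OLD=455680510366931/4398046511104 → NEW=0, ERR=455680510366931/4398046511104
(5,2): OLD=4918061481773237/35184372088832 → NEW=255, ERR=-4053953400878923/35184372088832
(5,3): OLD=16969497381768553/281474976710656 → NEW=0, ERR=16969497381768553/281474976710656
(5,4): OLD=2012743963933708899/18014398509481984 → NEW=0, ERR=2012743963933708899/18014398509481984
(5,5): OLD=20176775423737071411/144115188075855872 → NEW=255, ERR=-16572597535606175949/144115188075855872
(5,6): OLD=264990737158228835997/2305843009213693952 → NEW=0, ERR=264990737158228835997/2305843009213693952
(6,0): OLD=8237501095755105/70368744177664 → NEW=0, ERR=8237501095755105/70368744177664
(6,1): OLD=150775853819813973/1125899906842624 → NEW=255, ERR=-136328622425055147/1125899906842624
(6,2): OLD=194535955896665951/18014398509481984 → NEW=0, ERR=194535955896665951/18014398509481984
(6,3): OLD=22382891494947851265/144115188075855872 → NEW=255, ERR=-14366481464395396095/144115188075855872
(6,4): OLD=32716624956143088483/288230376151711744 → NEW=0, ERR=32716624956143088483/288230376151711744
(6,5): OLD=4547299173494667487983/36893488147419103232 → NEW=0, ERR=4547299173494667487983/36893488147419103232
(6,6): OLD=103685278581365423861913/590295810358705651712 → NEW=255, ERR=-46840153060104517324647/590295810358705651712
Output grid:
  Row 0: .#.#..#  (4 black, running=4)
  Row 1: #.#.#..  (4 black, running=8)
  Row 2: ..#..#.  (5 black, running=13)
  Row 3: .#.#.#.  (4 black, running=17)
  Row 4: ..#.#..  (5 black, running=22)
  Row 5: #.#..#.  (4 black, running=26)
  Row 6: .#.#..#  (4 black, running=30)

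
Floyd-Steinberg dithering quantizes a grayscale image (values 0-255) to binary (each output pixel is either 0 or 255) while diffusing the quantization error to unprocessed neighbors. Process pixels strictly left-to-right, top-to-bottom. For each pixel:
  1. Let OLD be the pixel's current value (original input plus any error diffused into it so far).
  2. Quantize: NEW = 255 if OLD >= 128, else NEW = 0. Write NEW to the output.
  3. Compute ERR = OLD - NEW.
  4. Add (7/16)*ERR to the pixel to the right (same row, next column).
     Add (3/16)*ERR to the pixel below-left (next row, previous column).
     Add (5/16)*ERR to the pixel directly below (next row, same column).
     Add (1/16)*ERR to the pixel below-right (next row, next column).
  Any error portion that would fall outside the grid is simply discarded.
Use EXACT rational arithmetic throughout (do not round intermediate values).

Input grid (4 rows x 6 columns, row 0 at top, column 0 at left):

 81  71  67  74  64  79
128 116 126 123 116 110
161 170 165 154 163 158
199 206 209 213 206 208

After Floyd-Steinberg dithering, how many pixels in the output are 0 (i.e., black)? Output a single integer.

(0,0): OLD=81 → NEW=0, ERR=81
(0,1): OLD=1703/16 → NEW=0, ERR=1703/16
(0,2): OLD=29073/256 → NEW=0, ERR=29073/256
(0,3): OLD=506615/4096 → NEW=0, ERR=506615/4096
(0,4): OLD=7740609/65536 → NEW=0, ERR=7740609/65536
(0,5): OLD=137021767/1048576 → NEW=255, ERR=-130365113/1048576
(1,0): OLD=44357/256 → NEW=255, ERR=-20923/256
(1,1): OLD=286435/2048 → NEW=255, ERR=-235805/2048
(1,2): OLD=9237919/65536 → NEW=255, ERR=-7473761/65536
(1,3): OLD=36963059/262144 → NEW=255, ERR=-29883661/262144
(1,4): OLD=1467261369/16777216 → NEW=0, ERR=1467261369/16777216
(1,5): OLD=31351116607/268435456 → NEW=0, ERR=31351116607/268435456
(2,0): OLD=3731313/32768 → NEW=0, ERR=3731313/32768
(2,1): OLD=164989931/1048576 → NEW=255, ERR=-102396949/1048576
(2,2): OLD=974225025/16777216 → NEW=0, ERR=974225025/16777216
(2,3): OLD=20542182585/134217728 → NEW=255, ERR=-13683338055/134217728
(2,4): OLD=689346326955/4294967296 → NEW=255, ERR=-405870333525/4294967296
(2,5): OLD=10900293228637/68719476736 → NEW=255, ERR=-6623173339043/68719476736
(3,0): OLD=3628485217/16777216 → NEW=255, ERR=-649704863/16777216
(3,1): OLD=23695560653/134217728 → NEW=255, ERR=-10529959987/134217728
(3,2): OLD=179963269943/1073741824 → NEW=255, ERR=-93840895177/1073741824
(3,3): OLD=8852159996837/68719476736 → NEW=255, ERR=-8671306570843/68719476736
(3,4): OLD=53227616771333/549755813888 → NEW=0, ERR=53227616771333/549755813888
(3,5): OLD=1885302329765675/8796093022208 → NEW=255, ERR=-357701390897365/8796093022208
Output grid:
  Row 0: .....#  (5 black, running=5)
  Row 1: ####..  (2 black, running=7)
  Row 2: .#.###  (2 black, running=9)
  Row 3: ####.#  (1 black, running=10)

Answer: 10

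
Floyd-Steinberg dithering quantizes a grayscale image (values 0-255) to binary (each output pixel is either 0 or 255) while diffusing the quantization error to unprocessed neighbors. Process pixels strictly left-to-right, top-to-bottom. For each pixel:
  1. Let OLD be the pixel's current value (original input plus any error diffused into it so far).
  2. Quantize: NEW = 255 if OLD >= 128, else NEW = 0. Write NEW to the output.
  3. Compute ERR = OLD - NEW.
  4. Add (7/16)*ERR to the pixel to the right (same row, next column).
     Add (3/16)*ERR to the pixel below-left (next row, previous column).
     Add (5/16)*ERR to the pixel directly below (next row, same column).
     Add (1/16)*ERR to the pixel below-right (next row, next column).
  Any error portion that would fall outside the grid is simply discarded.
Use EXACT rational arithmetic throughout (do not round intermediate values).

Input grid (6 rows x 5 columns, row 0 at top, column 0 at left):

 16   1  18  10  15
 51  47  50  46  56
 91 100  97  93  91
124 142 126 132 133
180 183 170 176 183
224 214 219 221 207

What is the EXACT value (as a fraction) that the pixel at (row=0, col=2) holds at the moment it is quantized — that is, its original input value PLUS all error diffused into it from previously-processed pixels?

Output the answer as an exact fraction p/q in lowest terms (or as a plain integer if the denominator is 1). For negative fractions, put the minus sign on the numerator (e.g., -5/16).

Answer: 43/2

Derivation:
(0,0): OLD=16 → NEW=0, ERR=16
(0,1): OLD=8 → NEW=0, ERR=8
(0,2): OLD=43/2 → NEW=0, ERR=43/2
Target (0,2): original=18, with diffused error = 43/2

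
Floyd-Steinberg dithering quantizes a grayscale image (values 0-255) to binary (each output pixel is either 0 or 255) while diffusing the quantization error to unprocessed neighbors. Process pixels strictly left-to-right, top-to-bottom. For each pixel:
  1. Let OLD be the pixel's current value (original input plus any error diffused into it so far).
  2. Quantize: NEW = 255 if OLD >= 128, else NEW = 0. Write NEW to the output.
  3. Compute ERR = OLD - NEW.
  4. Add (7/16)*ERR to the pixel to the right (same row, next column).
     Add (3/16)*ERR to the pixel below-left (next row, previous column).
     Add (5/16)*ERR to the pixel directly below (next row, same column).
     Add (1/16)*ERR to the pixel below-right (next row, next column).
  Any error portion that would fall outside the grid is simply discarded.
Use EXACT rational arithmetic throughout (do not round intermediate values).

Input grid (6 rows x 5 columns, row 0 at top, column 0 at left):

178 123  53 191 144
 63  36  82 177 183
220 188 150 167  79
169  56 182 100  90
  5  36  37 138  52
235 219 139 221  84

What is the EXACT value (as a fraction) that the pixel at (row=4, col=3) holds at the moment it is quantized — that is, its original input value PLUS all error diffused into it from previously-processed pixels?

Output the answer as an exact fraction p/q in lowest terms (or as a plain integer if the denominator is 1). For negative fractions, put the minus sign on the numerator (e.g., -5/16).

(0,0): OLD=178 → NEW=255, ERR=-77
(0,1): OLD=1429/16 → NEW=0, ERR=1429/16
(0,2): OLD=23571/256 → NEW=0, ERR=23571/256
(0,3): OLD=947333/4096 → NEW=255, ERR=-97147/4096
(0,4): OLD=8757155/65536 → NEW=255, ERR=-7954525/65536
(1,0): OLD=14255/256 → NEW=0, ERR=14255/256
(1,1): OLD=206281/2048 → NEW=0, ERR=206281/2048
(1,2): OLD=10221949/65536 → NEW=255, ERR=-6489731/65536
(1,3): OLD=28642169/262144 → NEW=0, ERR=28642169/262144
(1,4): OLD=802744907/4194304 → NEW=255, ERR=-266802613/4194304
(2,0): OLD=8398003/32768 → NEW=255, ERR=42163/32768
(2,1): OLD=214907617/1048576 → NEW=255, ERR=-52479263/1048576
(2,2): OLD=2079370979/16777216 → NEW=0, ERR=2079370979/16777216
(2,3): OLD=63686809593/268435456 → NEW=255, ERR=-4764231687/268435456
(2,4): OLD=249905539471/4294967296 → NEW=0, ERR=249905539471/4294967296
(3,0): OLD=2684657795/16777216 → NEW=255, ERR=-1593532285/16777216
(3,1): OLD=2969509447/134217728 → NEW=0, ERR=2969509447/134217728
(3,2): OLD=961879472061/4294967296 → NEW=255, ERR=-133337188419/4294967296
(3,3): OLD=854935551093/8589934592 → NEW=0, ERR=854935551093/8589934592
(3,4): OLD=20700654650857/137438953472 → NEW=255, ERR=-14346278484503/137438953472
(4,0): OLD=-44095344819/2147483648 → NEW=0, ERR=-44095344819/2147483648
(4,1): OLD=1523732016333/68719476736 → NEW=0, ERR=1523732016333/68719476736
(4,2): OLD=62719921331619/1099511627776 → NEW=0, ERR=62719921331619/1099511627776
(4,3): OLD=3035474872286925/17592186044416 → NEW=255, ERR=-1450532569039155/17592186044416
Target (4,3): original=138, with diffused error = 3035474872286925/17592186044416

Answer: 3035474872286925/17592186044416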